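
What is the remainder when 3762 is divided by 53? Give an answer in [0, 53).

3762 = 70·53 + 52, so 3762 ≡ 52 (mod 53).

52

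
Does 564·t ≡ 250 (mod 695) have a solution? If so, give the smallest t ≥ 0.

205

gcd(564, 695) = 1, so a unique solution mod 695 exists.
564⁻¹ ≡ 504 (mod 695).
t ≡ 504·250 ≡ 205 (mod 695).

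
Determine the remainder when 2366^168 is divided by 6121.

Using repeated squaring:
2366^1 ≡ 2366 (mod 6121)
2366^2 ≡ 2366^2 = 5597956 ≡ 3362 (mod 6121)
2366^4 ≡ 3362^2 = 11303044 ≡ 3678 (mod 6121)
2366^8 ≡ 3678^2 = 13527684 ≡ 274 (mod 6121)
2366^16 ≡ 274^2 = 75076 ≡ 1624 (mod 6121)
2366^32 ≡ 1624^2 = 2637376 ≡ 5346 (mod 6121)
2366^64 ≡ 5346^2 = 28579716 ≡ 767 (mod 6121)
2366^128 ≡ 767^2 = 588289 ≡ 673 (mod 6121)
2366^168 = 2366^128 × 2366^32 × 2366^8 ≡ 673 × 5346 × 274 (mod 6121).
Accumulate the product:
673 × 5346 = 3597858 ≡ 4831
4831 × 274 = 1323694 ≡ 1558

1558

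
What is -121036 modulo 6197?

2904

-121036 = -20×6197 + 2904, so -121036 ≡ 2904 (mod 6197).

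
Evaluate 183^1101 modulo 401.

183^1 ≡ 183 (mod 401)
183^2 ≡ 183^2 = 33489 ≡ 206 (mod 401)
183^4 ≡ 206^2 = 42436 ≡ 331 (mod 401)
183^8 ≡ 331^2 = 109561 ≡ 88 (mod 401)
183^16 ≡ 88^2 = 7744 ≡ 125 (mod 401)
183^32 ≡ 125^2 = 15625 ≡ 387 (mod 401)
183^64 ≡ 387^2 = 149769 ≡ 196 (mod 401)
183^128 ≡ 196^2 = 38416 ≡ 321 (mod 401)
183^256 ≡ 321^2 = 103041 ≡ 385 (mod 401)
183^512 ≡ 385^2 = 148225 ≡ 256 (mod 401)
183^1024 ≡ 256^2 = 65536 ≡ 173 (mod 401)
183^1101 = 183^1024 × 183^64 × 183^8 × 183^4 × 183^1 ≡ 173 × 196 × 88 × 331 × 183 (mod 401).
Accumulate the product:
173 × 196 = 33908 ≡ 224
224 × 88 = 19712 ≡ 63
63 × 331 = 20853 ≡ 1
1 × 183 = 183

183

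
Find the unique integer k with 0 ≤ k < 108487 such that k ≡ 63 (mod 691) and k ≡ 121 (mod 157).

91966

691⁻¹ mod 157: 691*5 ≡ 1 (mod 157), so 691⁻¹ ≡ 5.
k = 63 + 691*((121 − 63)*5 mod 157) = 63 + 691*133 = 91966.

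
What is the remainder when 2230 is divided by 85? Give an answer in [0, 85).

2230 = 26·85 + 20, so 2230 ≡ 20 (mod 85).

20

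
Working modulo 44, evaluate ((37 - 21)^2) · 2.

37 - 21 = 16
(16)^2 ≡ 36 (mod 44)
36 · 2 = 72 ≡ 28 (mod 44)

28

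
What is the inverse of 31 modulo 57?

57 = 1×31 + 26
31 = 1×26 + 5
26 = 5×5 + 1
5 = 5×1 + 0
gcd(31, 57) = 1, so the inverse exists.
Back-substitute for 1:
1 = 1×26 − 5×5
  = −5×31 + 6×26
  = 6×57 − 11×31
So 31⁻¹ ≡ −11 ≡ 46 (mod 57).

46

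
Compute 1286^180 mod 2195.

180 in binary is 10110100, i.e. 180 = 128 + 32 + 16 + 4.
1286^1 ≡ 1286 (mod 2195)
1286^2 ≡ 1286^2 = 1653796 ≡ 961 (mod 2195)
1286^4 ≡ 961^2 = 923521 ≡ 1621 (mod 2195)
1286^8 ≡ 1621^2 = 2627641 ≡ 226 (mod 2195)
1286^16 ≡ 226^2 = 51076 ≡ 591 (mod 2195)
1286^32 ≡ 591^2 = 349281 ≡ 276 (mod 2195)
1286^64 ≡ 276^2 = 76176 ≡ 1546 (mod 2195)
1286^128 ≡ 1546^2 = 2390116 ≡ 1956 (mod 2195)
1286^180 = 1286^128 * 1286^32 * 1286^16 * 1286^4 ≡ 1956 * 276 * 591 * 1621 (mod 2195).
Accumulate the product:
1956 * 276 = 539856 ≡ 2081
2081 * 591 = 1229871 ≡ 671
671 * 1621 = 1087691 ≡ 1166

1166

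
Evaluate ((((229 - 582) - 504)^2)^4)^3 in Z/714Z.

229 - 582 = -353 ≡ 361 (mod 714)
361 - 504 = -143 ≡ 571 (mod 714)
(571)^2 ≡ 457 (mod 714)
(457)^4 ≡ 373 (mod 714)
(373)^3 ≡ 169 (mod 714)

169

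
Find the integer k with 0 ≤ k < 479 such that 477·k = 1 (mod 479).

239

479 = 1·477 + 2
477 = 238·2 + 1
2 = 2·1 + 0
gcd(477, 479) = 1, so the inverse exists.
Back-substitute for 1:
1 = 1·477 − 238·2
  = −238·479 + 239·477
So 477⁻¹ ≡ 239 (mod 479).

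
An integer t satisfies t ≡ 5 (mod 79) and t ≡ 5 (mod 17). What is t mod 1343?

79⁻¹ mod 17: 79*14 ≡ 1 (mod 17), so 79⁻¹ ≡ 14.
t = 5 + 79*((5 − 5)*14 mod 17) = 5 + 79*0 = 5.
Check: 5 mod 79 = 5, 5 mod 17 = 5. ✓

5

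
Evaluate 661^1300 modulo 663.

16

By square-and-multiply:
1300 in binary is 10100010100, i.e. 1300 = 1024 + 256 + 16 + 4.
661^1 ≡ 661 (mod 663)
661^2 ≡ 661^2 = 436921 ≡ 4 (mod 663)
661^4 ≡ 4^2 = 16 (mod 663)
661^8 ≡ 16^2 = 256 (mod 663)
661^16 ≡ 256^2 = 65536 ≡ 562 (mod 663)
661^32 ≡ 562^2 = 315844 ≡ 256 (mod 663)
661^64 ≡ 256^2 = 65536 ≡ 562 (mod 663)
661^128 ≡ 562^2 = 315844 ≡ 256 (mod 663)
661^256 ≡ 256^2 = 65536 ≡ 562 (mod 663)
661^512 ≡ 562^2 = 315844 ≡ 256 (mod 663)
661^1024 ≡ 256^2 = 65536 ≡ 562 (mod 663)
661^1300 = 661^1024 × 661^256 × 661^16 × 661^4 ≡ 562 × 562 × 562 × 16 (mod 663).
Accumulate the product:
562 × 562 = 315844 ≡ 256
256 × 562 = 143872 ≡ 1
1 × 16 = 16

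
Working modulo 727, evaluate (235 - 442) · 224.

235 - 442 = -207 ≡ 520 (mod 727)
520 · 224 = 116480 ≡ 160 (mod 727)

160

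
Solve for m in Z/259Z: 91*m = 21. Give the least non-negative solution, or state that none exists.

gcd(91, 259) = 7, and 7 | 21, so solutions exist.
Divide through by 7: 13*m ≡ 3 (mod 37).
13⁻¹ ≡ 20 (mod 37).
m ≡ 20*3 ≡ 23 (mod 37).
The smallest non-negative solution is m = 23.

23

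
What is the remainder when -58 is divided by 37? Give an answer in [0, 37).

-58 = -2×37 + 16, so -58 ≡ 16 (mod 37).

16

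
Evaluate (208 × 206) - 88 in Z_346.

208 × 206 = 42848 ≡ 290 (mod 346)
290 - 88 = 202

202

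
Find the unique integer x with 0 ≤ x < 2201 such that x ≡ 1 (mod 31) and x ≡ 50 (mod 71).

2109

31⁻¹ mod 71: 31*55 ≡ 1 (mod 71), so 31⁻¹ ≡ 55.
x = 1 + 31*((50 − 1)*55 mod 71) = 1 + 31*68 = 2109.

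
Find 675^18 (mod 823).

811

Compute successive squares:
18 in binary is 10010, i.e. 18 = 16 + 2.
675^1 ≡ 675 (mod 823)
675^2 ≡ 675^2 = 455625 ≡ 506 (mod 823)
675^4 ≡ 506^2 = 256036 ≡ 83 (mod 823)
675^8 ≡ 83^2 = 6889 ≡ 305 (mod 823)
675^16 ≡ 305^2 = 93025 ≡ 26 (mod 823)
675^18 = 675^16 · 675^2 ≡ 26 · 506 (mod 823).
26 · 506 = 13156 ≡ 811 (mod 823).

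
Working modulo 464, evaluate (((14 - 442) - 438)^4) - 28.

14 - 442 = -428 ≡ 36 (mod 464)
36 - 438 = -402 ≡ 62 (mod 464)
(62)^4 ≡ 256 (mod 464)
256 - 28 = 228

228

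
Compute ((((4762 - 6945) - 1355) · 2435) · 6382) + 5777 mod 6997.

4762 - 6945 = -2183 ≡ 4814 (mod 6997)
4814 - 1355 = 3459
3459 · 2435 = 8422665 ≡ 5274 (mod 6997)
5274 · 6382 = 33658668 ≡ 3098 (mod 6997)
3098 + 5777 = 8875 ≡ 1878 (mod 6997)

1878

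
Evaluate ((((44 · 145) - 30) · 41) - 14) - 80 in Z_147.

66

44 · 145 = 6380 ≡ 59 (mod 147)
59 - 30 = 29
29 · 41 = 1189 ≡ 13 (mod 147)
13 - 14 = -1 ≡ 146 (mod 147)
146 - 80 = 66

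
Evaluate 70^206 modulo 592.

Using repeated squaring:
70^1 ≡ 70 (mod 592)
70^2 ≡ 70^2 = 4900 ≡ 164 (mod 592)
70^4 ≡ 164^2 = 26896 ≡ 256 (mod 592)
70^8 ≡ 256^2 = 65536 ≡ 416 (mod 592)
70^16 ≡ 416^2 = 173056 ≡ 192 (mod 592)
70^32 ≡ 192^2 = 36864 ≡ 160 (mod 592)
70^64 ≡ 160^2 = 25600 ≡ 144 (mod 592)
70^128 ≡ 144^2 = 20736 ≡ 16 (mod 592)
70^206 = 70^128 · 70^64 · 70^8 · 70^4 · 70^2 ≡ 16 · 144 · 416 · 256 · 164 (mod 592).
Accumulate the product:
16 · 144 = 2304 ≡ 528
528 · 416 = 219648 ≡ 16
16 · 256 = 4096 ≡ 544
544 · 164 = 89216 ≡ 416

416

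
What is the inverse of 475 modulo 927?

121

Run the extended Euclidean algorithm:
927 = 1·475 + 452
475 = 1·452 + 23
452 = 19·23 + 15
23 = 1·15 + 8
15 = 1·8 + 7
8 = 1·7 + 1
7 = 7·1 + 0
gcd(475, 927) = 1, so the inverse exists.
Back-substitute for 1:
1 = 1·8 − 1·7
  = −1·15 + 2·8
  = 2·23 − 3·15
  = −3·452 + 59·23
  = 59·475 − 62·452
  = −62·927 + 121·475
So 475⁻¹ ≡ 121 (mod 927).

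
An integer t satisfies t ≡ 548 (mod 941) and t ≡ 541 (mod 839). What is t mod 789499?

941⁻¹ mod 839: 941·255 ≡ 1 (mod 839), so 941⁻¹ ≡ 255.
t = 548 + 941·((541 − 548)·255 mod 839) = 548 + 941·732 = 689360.

689360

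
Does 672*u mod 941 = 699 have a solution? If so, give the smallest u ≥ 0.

753

gcd(672, 941) = 1, so a unique solution mod 941 exists.
672⁻¹ ≡ 934 (mod 941).
u ≡ 934*699 ≡ 753 (mod 941).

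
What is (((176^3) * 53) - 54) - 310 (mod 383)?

138

(176)^3 ≡ 154 (mod 383)
154 * 53 = 8162 ≡ 119 (mod 383)
119 - 54 = 65
65 - 310 = -245 ≡ 138 (mod 383)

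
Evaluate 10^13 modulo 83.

70

Using repeated squaring:
13 in binary is 1101, i.e. 13 = 8 + 4 + 1.
10^1 ≡ 10 (mod 83)
10^2 ≡ 10^2 = 100 ≡ 17 (mod 83)
10^4 ≡ 17^2 = 289 ≡ 40 (mod 83)
10^8 ≡ 40^2 = 1600 ≡ 23 (mod 83)
10^13 = 10^8 * 10^4 * 10^1 ≡ 23 * 40 * 10 (mod 83).
Accumulate the product:
23 * 40 = 920 ≡ 7
7 * 10 = 70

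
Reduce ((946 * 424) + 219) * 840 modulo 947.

946 * 424 = 401104 ≡ 523 (mod 947)
523 + 219 = 742
742 * 840 = 623280 ≡ 154 (mod 947)

154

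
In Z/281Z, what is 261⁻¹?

281 = 1*261 + 20
261 = 13*20 + 1
20 = 20*1 + 0
gcd(261, 281) = 1, so the inverse exists.
Back-substitute for 1:
1 = 1*261 − 13*20
  = −13*281 + 14*261
So 261⁻¹ ≡ 14 (mod 281).

14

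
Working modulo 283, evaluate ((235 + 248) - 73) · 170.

235 + 248 = 483 ≡ 200 (mod 283)
200 - 73 = 127
127 · 170 = 21590 ≡ 82 (mod 283)

82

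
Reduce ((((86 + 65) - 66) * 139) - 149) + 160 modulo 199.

86 + 65 = 151
151 - 66 = 85
85 * 139 = 11815 ≡ 74 (mod 199)
74 - 149 = -75 ≡ 124 (mod 199)
124 + 160 = 284 ≡ 85 (mod 199)

85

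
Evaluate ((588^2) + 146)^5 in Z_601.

(588)^2 ≡ 169 (mod 601)
169 + 146 = 315
(315)^5 ≡ 514 (mod 601)

514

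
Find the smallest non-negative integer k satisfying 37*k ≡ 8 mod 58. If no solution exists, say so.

gcd(37, 58) = 1, so a unique solution mod 58 exists.
37⁻¹ ≡ 11 (mod 58).
k ≡ 11*8 ≡ 30 (mod 58).

30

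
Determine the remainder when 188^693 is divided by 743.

Using repeated squaring:
693 in binary is 1010110101, i.e. 693 = 512 + 128 + 32 + 16 + 4 + 1.
188^1 ≡ 188 (mod 743)
188^2 ≡ 188^2 = 35344 ≡ 423 (mod 743)
188^4 ≡ 423^2 = 178929 ≡ 609 (mod 743)
188^8 ≡ 609^2 = 370881 ≡ 124 (mod 743)
188^16 ≡ 124^2 = 15376 ≡ 516 (mod 743)
188^32 ≡ 516^2 = 266256 ≡ 262 (mod 743)
188^64 ≡ 262^2 = 68644 ≡ 288 (mod 743)
188^128 ≡ 288^2 = 82944 ≡ 471 (mod 743)
188^256 ≡ 471^2 = 221841 ≡ 427 (mod 743)
188^512 ≡ 427^2 = 182329 ≡ 294 (mod 743)
188^693 = 188^512 × 188^128 × 188^32 × 188^16 × 188^4 × 188^1 ≡ 294 × 471 × 262 × 516 × 609 × 188 (mod 743).
Accumulate the product:
294 × 471 = 138474 ≡ 276
276 × 262 = 72312 ≡ 241
241 × 516 = 124356 ≡ 275
275 × 609 = 167475 ≡ 300
300 × 188 = 56400 ≡ 675

675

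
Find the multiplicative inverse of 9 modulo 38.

Apply the Euclidean algorithm and back-substitute:
38 = 4·9 + 2
9 = 4·2 + 1
2 = 2·1 + 0
gcd(9, 38) = 1, so the inverse exists.
Back-substitute for 1:
1 = 1·9 − 4·2
  = −4·38 + 17·9
So 9⁻¹ ≡ 17 (mod 38).

17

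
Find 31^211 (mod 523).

484

211 in binary is 11010011, i.e. 211 = 128 + 64 + 16 + 2 + 1.
31^1 ≡ 31 (mod 523)
31^2 ≡ 31^2 = 961 ≡ 438 (mod 523)
31^4 ≡ 438^2 = 191844 ≡ 426 (mod 523)
31^8 ≡ 426^2 = 181476 ≡ 518 (mod 523)
31^16 ≡ 518^2 = 268324 ≡ 25 (mod 523)
31^32 ≡ 25^2 = 625 ≡ 102 (mod 523)
31^64 ≡ 102^2 = 10404 ≡ 467 (mod 523)
31^128 ≡ 467^2 = 218089 ≡ 521 (mod 523)
31^211 = 31^128 · 31^64 · 31^16 · 31^2 · 31^1 ≡ 521 · 467 · 25 · 438 · 31 (mod 523).
Accumulate the product:
521 · 467 = 243307 ≡ 112
112 · 25 = 2800 ≡ 185
185 · 438 = 81030 ≡ 488
488 · 31 = 15128 ≡ 484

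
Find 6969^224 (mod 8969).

Using repeated squaring:
224 in binary is 11100000, i.e. 224 = 128 + 64 + 32.
6969^1 ≡ 6969 (mod 8969)
6969^2 ≡ 6969^2 = 48566961 ≡ 8795 (mod 8969)
6969^4 ≡ 8795^2 = 77352025 ≡ 3369 (mod 8969)
6969^8 ≡ 3369^2 = 11350161 ≡ 4376 (mod 8969)
6969^16 ≡ 4376^2 = 19149376 ≡ 561 (mod 8969)
6969^32 ≡ 561^2 = 314721 ≡ 806 (mod 8969)
6969^64 ≡ 806^2 = 649636 ≡ 3868 (mod 8969)
6969^128 ≡ 3868^2 = 14961424 ≡ 1132 (mod 8969)
6969^224 = 6969^128 * 6969^64 * 6969^32 ≡ 1132 * 3868 * 806 (mod 8969).
Accumulate the product:
1132 * 3868 = 4378576 ≡ 1704
1704 * 806 = 1373424 ≡ 1167

1167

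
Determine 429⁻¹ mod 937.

937 = 2·429 + 79
429 = 5·79 + 34
79 = 2·34 + 11
34 = 3·11 + 1
11 = 11·1 + 0
gcd(429, 937) = 1, so the inverse exists.
Back-substitute for 1:
1 = 1·34 − 3·11
  = −3·79 + 7·34
  = 7·429 − 38·79
  = −38·937 + 83·429
So 429⁻¹ ≡ 83 (mod 937).

83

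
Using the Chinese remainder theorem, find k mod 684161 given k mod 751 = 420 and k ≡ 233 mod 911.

751⁻¹ mod 911: 751*632 ≡ 1 (mod 911), so 751⁻¹ ≡ 632.
k = 420 + 751*((233 − 420)*632 mod 911) = 420 + 751*246 = 185166.
Check: 185166 mod 751 = 420, 185166 mod 911 = 233. ✓

185166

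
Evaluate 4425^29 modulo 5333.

29 in binary is 11101, i.e. 29 = 16 + 8 + 4 + 1.
4425^1 ≡ 4425 (mod 5333)
4425^2 ≡ 4425^2 = 19580625 ≡ 3182 (mod 5333)
4425^4 ≡ 3182^2 = 10125124 ≡ 3090 (mod 5333)
4425^8 ≡ 3090^2 = 9548100 ≡ 2030 (mod 5333)
4425^16 ≡ 2030^2 = 4120900 ≡ 3824 (mod 5333)
4425^29 = 4425^16 * 4425^8 * 4425^4 * 4425^1 ≡ 3824 * 2030 * 3090 * 4425 (mod 5333).
Accumulate the product:
3824 * 2030 = 7762720 ≡ 3205
3205 * 3090 = 9903450 ≡ 69
69 * 4425 = 305325 ≡ 1344

1344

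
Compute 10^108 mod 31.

Compute successive squares:
108 in binary is 1101100, i.e. 108 = 64 + 32 + 8 + 4.
10^1 ≡ 10 (mod 31)
10^2 ≡ 10^2 = 100 ≡ 7 (mod 31)
10^4 ≡ 7^2 = 49 ≡ 18 (mod 31)
10^8 ≡ 18^2 = 324 ≡ 14 (mod 31)
10^16 ≡ 14^2 = 196 ≡ 10 (mod 31)
10^32 ≡ 10^2 = 100 ≡ 7 (mod 31)
10^64 ≡ 7^2 = 49 ≡ 18 (mod 31)
10^108 = 10^64 * 10^32 * 10^8 * 10^4 ≡ 18 * 7 * 14 * 18 (mod 31).
Accumulate the product:
18 * 7 = 126 ≡ 2
2 * 14 = 28
28 * 18 = 504 ≡ 8

8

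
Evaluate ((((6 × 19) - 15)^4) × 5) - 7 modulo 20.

6 × 19 = 114 ≡ 14 (mod 20)
14 - 15 = -1 ≡ 19 (mod 20)
(19)^4 ≡ 1 (mod 20)
1 × 5 = 5
5 - 7 = -2 ≡ 18 (mod 20)

18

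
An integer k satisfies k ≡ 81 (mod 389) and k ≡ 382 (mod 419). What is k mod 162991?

153736

389⁻¹ mod 419: 389·405 ≡ 1 (mod 419), so 389⁻¹ ≡ 405.
k = 81 + 389·((382 − 81)·405 mod 419) = 81 + 389·395 = 153736.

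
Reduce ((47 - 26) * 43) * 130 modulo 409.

7

47 - 26 = 21
21 * 43 = 903 ≡ 85 (mod 409)
85 * 130 = 11050 ≡ 7 (mod 409)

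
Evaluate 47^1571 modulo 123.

110

1571 in binary is 11000100011, i.e. 1571 = 1024 + 512 + 32 + 2 + 1.
47^1 ≡ 47 (mod 123)
47^2 ≡ 47^2 = 2209 ≡ 118 (mod 123)
47^4 ≡ 118^2 = 13924 ≡ 25 (mod 123)
47^8 ≡ 25^2 = 625 ≡ 10 (mod 123)
47^16 ≡ 10^2 = 100 (mod 123)
47^32 ≡ 100^2 = 10000 ≡ 37 (mod 123)
47^64 ≡ 37^2 = 1369 ≡ 16 (mod 123)
47^128 ≡ 16^2 = 256 ≡ 10 (mod 123)
47^256 ≡ 10^2 = 100 (mod 123)
47^512 ≡ 100^2 = 10000 ≡ 37 (mod 123)
47^1024 ≡ 37^2 = 1369 ≡ 16 (mod 123)
47^1571 = 47^1024 * 47^512 * 47^32 * 47^2 * 47^1 ≡ 16 * 37 * 37 * 118 * 47 (mod 123).
Accumulate the product:
16 * 37 = 592 ≡ 100
100 * 37 = 3700 ≡ 10
10 * 118 = 1180 ≡ 73
73 * 47 = 3431 ≡ 110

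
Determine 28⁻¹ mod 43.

43 = 1*28 + 15
28 = 1*15 + 13
15 = 1*13 + 2
13 = 6*2 + 1
2 = 2*1 + 0
gcd(28, 43) = 1, so the inverse exists.
Bézout: 1 = −13*43 + 20*28.
So 28⁻¹ ≡ 20 (mod 43).

20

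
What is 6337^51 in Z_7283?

Using repeated squaring:
51 in binary is 110011, i.e. 51 = 32 + 16 + 2 + 1.
6337^1 ≡ 6337 (mod 7283)
6337^2 ≡ 6337^2 = 40157569 ≡ 6390 (mod 7283)
6337^4 ≡ 6390^2 = 40832100 ≡ 3602 (mod 7283)
6337^8 ≡ 3602^2 = 12974404 ≡ 3381 (mod 7283)
6337^16 ≡ 3381^2 = 11431161 ≡ 4134 (mod 7283)
6337^32 ≡ 4134^2 = 17089956 ≡ 4038 (mod 7283)
6337^51 = 6337^32 × 6337^16 × 6337^2 × 6337^1 ≡ 4038 × 4134 × 6390 × 6337 (mod 7283).
Accumulate the product:
4038 × 4134 = 16693092 ≡ 456
456 × 6390 = 2913840 ≡ 640
640 × 6337 = 4055680 ≡ 6332

6332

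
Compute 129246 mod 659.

82

129246 = 196·659 + 82, so 129246 ≡ 82 (mod 659).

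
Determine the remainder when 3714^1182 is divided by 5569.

Compute successive squares:
1182 in binary is 10010011110, i.e. 1182 = 1024 + 128 + 16 + 8 + 4 + 2.
3714^1 ≡ 3714 (mod 5569)
3714^2 ≡ 3714^2 = 13793796 ≡ 4952 (mod 5569)
3714^4 ≡ 4952^2 = 24522304 ≡ 1997 (mod 5569)
3714^8 ≡ 1997^2 = 3988009 ≡ 605 (mod 5569)
3714^16 ≡ 605^2 = 366025 ≡ 4040 (mod 5569)
3714^32 ≡ 4040^2 = 16321600 ≡ 4430 (mod 5569)
3714^64 ≡ 4430^2 = 19624900 ≡ 5313 (mod 5569)
3714^128 ≡ 5313^2 = 28227969 ≡ 4277 (mod 5569)
3714^256 ≡ 4277^2 = 18292729 ≡ 4133 (mod 5569)
3714^512 ≡ 4133^2 = 17081689 ≡ 1566 (mod 5569)
3714^1024 ≡ 1566^2 = 2452356 ≡ 1996 (mod 5569)
3714^1182 = 3714^1024 × 3714^128 × 3714^16 × 3714^8 × 3714^4 × 3714^2 ≡ 1996 × 4277 × 4040 × 605 × 1997 × 4952 (mod 5569).
Accumulate the product:
1996 × 4277 = 8536892 ≡ 5184
5184 × 4040 = 20943360 ≡ 3920
3920 × 605 = 2371600 ≡ 4775
4775 × 1997 = 9535675 ≡ 1547
1547 × 4952 = 7660744 ≡ 3369

3369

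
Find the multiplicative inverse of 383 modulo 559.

505

559 = 1×383 + 176
383 = 2×176 + 31
176 = 5×31 + 21
31 = 1×21 + 10
21 = 2×10 + 1
10 = 10×1 + 0
gcd(383, 559) = 1, so the inverse exists.
Back-substitute for 1:
1 = 1×21 − 2×10
  = −2×31 + 3×21
  = 3×176 − 17×31
  = −17×383 + 37×176
  = 37×559 − 54×383
So 383⁻¹ ≡ −54 ≡ 505 (mod 559).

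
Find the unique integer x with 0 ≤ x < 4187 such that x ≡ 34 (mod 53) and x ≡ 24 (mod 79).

2631

53⁻¹ mod 79: 53*3 ≡ 1 (mod 79), so 53⁻¹ ≡ 3.
x = 34 + 53*((24 − 34)*3 mod 79) = 34 + 53*49 = 2631.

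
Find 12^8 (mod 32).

Compute successive squares:
12^1 ≡ 12 (mod 32)
12^2 ≡ 12^2 = 144 ≡ 16 (mod 32)
12^4 ≡ 16^2 = 256 ≡ 0 (mod 32)
12^8 ≡ 0^2 = 0 (mod 32)
So 12^8 ≡ 0 (mod 32).

0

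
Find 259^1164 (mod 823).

By square-and-multiply:
1164 in binary is 10010001100, i.e. 1164 = 1024 + 128 + 8 + 4.
259^1 ≡ 259 (mod 823)
259^2 ≡ 259^2 = 67081 ≡ 418 (mod 823)
259^4 ≡ 418^2 = 174724 ≡ 248 (mod 823)
259^8 ≡ 248^2 = 61504 ≡ 602 (mod 823)
259^16 ≡ 602^2 = 362404 ≡ 284 (mod 823)
259^32 ≡ 284^2 = 80656 ≡ 2 (mod 823)
259^64 ≡ 2^2 = 4 (mod 823)
259^128 ≡ 4^2 = 16 (mod 823)
259^256 ≡ 16^2 = 256 (mod 823)
259^512 ≡ 256^2 = 65536 ≡ 519 (mod 823)
259^1024 ≡ 519^2 = 269361 ≡ 240 (mod 823)
259^1164 = 259^1024 * 259^128 * 259^8 * 259^4 ≡ 240 * 16 * 602 * 248 (mod 823).
Accumulate the product:
240 * 16 = 3840 ≡ 548
548 * 602 = 329896 ≡ 696
696 * 248 = 172608 ≡ 601

601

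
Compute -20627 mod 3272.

-20627 = -7·3272 + 2277, so -20627 ≡ 2277 (mod 3272).

2277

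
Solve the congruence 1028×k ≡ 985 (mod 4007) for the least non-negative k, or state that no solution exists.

gcd(1028, 4007) = 1, so a unique solution mod 4007 exists.
1028⁻¹ ≡ 1641 (mod 4007).
k ≡ 1641×985 ≡ 1564 (mod 4007).

1564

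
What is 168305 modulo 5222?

168305 = 32·5222 + 1201, so 168305 ≡ 1201 (mod 5222).

1201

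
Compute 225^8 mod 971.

826

225^1 ≡ 225 (mod 971)
225^2 ≡ 225^2 = 50625 ≡ 133 (mod 971)
225^4 ≡ 133^2 = 17689 ≡ 211 (mod 971)
225^8 ≡ 211^2 = 44521 ≡ 826 (mod 971)
So 225^8 ≡ 826 (mod 971).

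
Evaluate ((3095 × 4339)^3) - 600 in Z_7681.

4140

3095 × 4339 = 13429205 ≡ 2817 (mod 7681)
(2817)^3 ≡ 4740 (mod 7681)
4740 - 600 = 4140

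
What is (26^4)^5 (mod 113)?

7

(26)^4 ≡ 4 (mod 113)
(4)^5 ≡ 7 (mod 113)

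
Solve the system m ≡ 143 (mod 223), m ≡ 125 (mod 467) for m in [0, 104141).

89789

223⁻¹ mod 467: 223·289 ≡ 1 (mod 467), so 223⁻¹ ≡ 289.
m = 143 + 223·((125 − 143)·289 mod 467) = 143 + 223·402 = 89789.
Check: 89789 mod 223 = 143, 89789 mod 467 = 125. ✓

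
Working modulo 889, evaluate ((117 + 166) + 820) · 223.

605

117 + 166 = 283
283 + 820 = 1103 ≡ 214 (mod 889)
214 · 223 = 47722 ≡ 605 (mod 889)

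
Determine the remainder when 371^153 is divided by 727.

175

By square-and-multiply:
153 in binary is 10011001, i.e. 153 = 128 + 16 + 8 + 1.
371^1 ≡ 371 (mod 727)
371^2 ≡ 371^2 = 137641 ≡ 238 (mod 727)
371^4 ≡ 238^2 = 56644 ≡ 665 (mod 727)
371^8 ≡ 665^2 = 442225 ≡ 209 (mod 727)
371^16 ≡ 209^2 = 43681 ≡ 61 (mod 727)
371^32 ≡ 61^2 = 3721 ≡ 86 (mod 727)
371^64 ≡ 86^2 = 7396 ≡ 126 (mod 727)
371^128 ≡ 126^2 = 15876 ≡ 609 (mod 727)
371^153 = 371^128 * 371^16 * 371^8 * 371^1 ≡ 609 * 61 * 209 * 371 (mod 727).
Accumulate the product:
609 * 61 = 37149 ≡ 72
72 * 209 = 15048 ≡ 508
508 * 371 = 188468 ≡ 175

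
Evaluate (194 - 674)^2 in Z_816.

194 - 674 = -480 ≡ 336 (mod 816)
(336)^2 ≡ 288 (mod 816)

288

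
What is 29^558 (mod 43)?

558 in binary is 1000101110, i.e. 558 = 512 + 32 + 8 + 4 + 2.
29^1 ≡ 29 (mod 43)
29^2 ≡ 29^2 = 841 ≡ 24 (mod 43)
29^4 ≡ 24^2 = 576 ≡ 17 (mod 43)
29^8 ≡ 17^2 = 289 ≡ 31 (mod 43)
29^16 ≡ 31^2 = 961 ≡ 15 (mod 43)
29^32 ≡ 15^2 = 225 ≡ 10 (mod 43)
29^64 ≡ 10^2 = 100 ≡ 14 (mod 43)
29^128 ≡ 14^2 = 196 ≡ 24 (mod 43)
29^256 ≡ 24^2 = 576 ≡ 17 (mod 43)
29^512 ≡ 17^2 = 289 ≡ 31 (mod 43)
29^558 = 29^512 * 29^32 * 29^8 * 29^4 * 29^2 ≡ 31 * 10 * 31 * 17 * 24 (mod 43).
Accumulate the product:
31 * 10 = 310 ≡ 9
9 * 31 = 279 ≡ 21
21 * 17 = 357 ≡ 13
13 * 24 = 312 ≡ 11

11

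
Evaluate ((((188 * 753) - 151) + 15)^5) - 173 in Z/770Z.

188 * 753 = 141564 ≡ 654 (mod 770)
654 - 151 = 503
503 + 15 = 518
(518)^5 ≡ 518 (mod 770)
518 - 173 = 345

345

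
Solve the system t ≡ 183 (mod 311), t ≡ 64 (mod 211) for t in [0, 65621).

18843

311⁻¹ mod 211: 311×19 ≡ 1 (mod 211), so 311⁻¹ ≡ 19.
t = 183 + 311×((64 − 183)×19 mod 211) = 183 + 311×60 = 18843.
Check: 18843 mod 311 = 183, 18843 mod 211 = 64. ✓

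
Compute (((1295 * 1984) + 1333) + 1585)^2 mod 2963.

817

1295 * 1984 = 2569280 ≡ 359 (mod 2963)
359 + 1333 = 1692
1692 + 1585 = 3277 ≡ 314 (mod 2963)
(314)^2 ≡ 817 (mod 2963)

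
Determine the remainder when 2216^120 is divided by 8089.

4276

2216^1 ≡ 2216 (mod 8089)
2216^2 ≡ 2216^2 = 4910656 ≡ 633 (mod 8089)
2216^4 ≡ 633^2 = 400689 ≡ 4328 (mod 8089)
2216^8 ≡ 4328^2 = 18731584 ≡ 5549 (mod 8089)
2216^16 ≡ 5549^2 = 30791401 ≡ 4667 (mod 8089)
2216^32 ≡ 4667^2 = 21780889 ≡ 5301 (mod 8089)
2216^64 ≡ 5301^2 = 28100601 ≡ 7504 (mod 8089)
2216^120 = 2216^64 * 2216^32 * 2216^16 * 2216^8 ≡ 7504 * 5301 * 4667 * 5549 (mod 8089).
Accumulate the product:
7504 * 5301 = 39778704 ≡ 5091
5091 * 4667 = 23759697 ≡ 2304
2304 * 5549 = 12784896 ≡ 4276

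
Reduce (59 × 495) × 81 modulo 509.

59 × 495 = 29205 ≡ 192 (mod 509)
192 × 81 = 15552 ≡ 282 (mod 509)

282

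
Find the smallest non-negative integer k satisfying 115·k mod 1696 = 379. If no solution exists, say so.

gcd(115, 1696) = 1, so a unique solution mod 1696 exists.
115⁻¹ ≡ 59 (mod 1696).
k ≡ 59·379 ≡ 313 (mod 1696).

313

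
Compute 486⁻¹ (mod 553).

33

553 = 1*486 + 67
486 = 7*67 + 17
67 = 3*17 + 16
17 = 1*16 + 1
16 = 16*1 + 0
gcd(486, 553) = 1, so the inverse exists.
Bézout: 1 = −29*553 + 33*486.
So 486⁻¹ ≡ 33 (mod 553).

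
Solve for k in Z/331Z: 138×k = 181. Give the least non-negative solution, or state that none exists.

gcd(138, 331) = 1, so a unique solution mod 331 exists.
138⁻¹ ≡ 12 (mod 331).
k ≡ 12×181 ≡ 186 (mod 331).

186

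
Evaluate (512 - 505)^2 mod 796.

512 - 505 = 7
(7)^2 ≡ 49 (mod 796)

49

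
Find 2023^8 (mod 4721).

2710

Compute successive squares:
2023^1 ≡ 2023 (mod 4721)
2023^2 ≡ 2023^2 = 4092529 ≡ 4143 (mod 4721)
2023^4 ≡ 4143^2 = 17164449 ≡ 3614 (mod 4721)
2023^8 ≡ 3614^2 = 13060996 ≡ 2710 (mod 4721)
So 2023^8 ≡ 2710 (mod 4721).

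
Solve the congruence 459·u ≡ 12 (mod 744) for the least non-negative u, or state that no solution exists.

gcd(459, 744) = 3, and 3 | 12, so solutions exist.
Divide through by 3: 153·u mod 248 = 4.
153⁻¹ ≡ 201 (mod 248).
u ≡ 201·4 ≡ 60 (mod 248).
The smallest non-negative solution is u = 60.

60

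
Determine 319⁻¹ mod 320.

320 = 1×319 + 1
319 = 319×1 + 0
gcd(319, 320) = 1, so the inverse exists.
Bézout: 1 = 1×320 − 1×319.
So 319⁻¹ ≡ −1 ≡ 319 (mod 320).

319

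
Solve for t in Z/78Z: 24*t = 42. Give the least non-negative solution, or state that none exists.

5

gcd(24, 78) = 6, and 6 | 42, so solutions exist.
Divide through by 6: 4*t mod 13 = 7.
4⁻¹ ≡ 10 (mod 13).
t ≡ 10*7 ≡ 5 (mod 13).
The smallest non-negative solution is t = 5.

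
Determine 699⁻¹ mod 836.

836 = 1×699 + 137
699 = 5×137 + 14
137 = 9×14 + 11
14 = 1×11 + 3
11 = 3×3 + 2
3 = 1×2 + 1
2 = 2×1 + 0
gcd(699, 836) = 1, so the inverse exists.
Bézout: 1 = −250×836 + 299×699.
So 699⁻¹ ≡ 299 (mod 836).

299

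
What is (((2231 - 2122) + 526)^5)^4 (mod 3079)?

2231 - 2122 = 109
109 + 526 = 635
(635)^5 ≡ 251 (mod 3079)
(251)^4 ≡ 2496 (mod 3079)

2496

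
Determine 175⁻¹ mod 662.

Run the extended Euclidean algorithm:
662 = 3×175 + 137
175 = 1×137 + 38
137 = 3×38 + 23
38 = 1×23 + 15
23 = 1×15 + 8
15 = 1×8 + 7
8 = 1×7 + 1
7 = 7×1 + 0
gcd(175, 662) = 1, so the inverse exists.
Back-substitute for 1:
1 = 1×8 − 1×7
  = −1×15 + 2×8
  = 2×23 − 3×15
  = −3×38 + 5×23
  = 5×137 − 18×38
  = −18×175 + 23×137
  = 23×662 − 87×175
So 175⁻¹ ≡ −87 ≡ 575 (mod 662).

575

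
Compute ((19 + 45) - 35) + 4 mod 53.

19 + 45 = 64 ≡ 11 (mod 53)
11 - 35 = -24 ≡ 29 (mod 53)
29 + 4 = 33

33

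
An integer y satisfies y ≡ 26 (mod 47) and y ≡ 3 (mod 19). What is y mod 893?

47⁻¹ mod 19: 47·17 ≡ 1 (mod 19), so 47⁻¹ ≡ 17.
y = 26 + 47·((3 − 26)·17 mod 19) = 26 + 47·8 = 402.

402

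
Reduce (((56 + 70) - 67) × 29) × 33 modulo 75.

63

56 + 70 = 126 ≡ 51 (mod 75)
51 - 67 = -16 ≡ 59 (mod 75)
59 × 29 = 1711 ≡ 61 (mod 75)
61 × 33 = 2013 ≡ 63 (mod 75)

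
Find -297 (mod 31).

13

-297 = -10×31 + 13, so -297 ≡ 13 (mod 31).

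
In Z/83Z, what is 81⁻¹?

83 = 1*81 + 2
81 = 40*2 + 1
2 = 2*1 + 0
gcd(81, 83) = 1, so the inverse exists.
Bézout: 1 = −40*83 + 41*81.
So 81⁻¹ ≡ 41 (mod 83).

41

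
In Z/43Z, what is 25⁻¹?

31

By the extended Euclidean algorithm:
43 = 1·25 + 18
25 = 1·18 + 7
18 = 2·7 + 4
7 = 1·4 + 3
4 = 1·3 + 1
3 = 3·1 + 0
gcd(25, 43) = 1, so the inverse exists.
Bézout: 1 = 7·43 − 12·25.
So 25⁻¹ ≡ −12 ≡ 31 (mod 43).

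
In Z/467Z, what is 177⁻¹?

467 = 2×177 + 113
177 = 1×113 + 64
113 = 1×64 + 49
64 = 1×49 + 15
49 = 3×15 + 4
15 = 3×4 + 3
4 = 1×3 + 1
3 = 3×1 + 0
gcd(177, 467) = 1, so the inverse exists.
Back-substitute for 1:
1 = 1×4 − 1×3
  = −1×15 + 4×4
  = 4×49 − 13×15
  = −13×64 + 17×49
  = 17×113 − 30×64
  = −30×177 + 47×113
  = 47×467 − 124×177
So 177⁻¹ ≡ −124 ≡ 343 (mod 467).

343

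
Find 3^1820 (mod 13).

3^1 ≡ 3 (mod 13)
3^2 ≡ 3^2 = 9 (mod 13)
3^4 ≡ 9^2 = 81 ≡ 3 (mod 13)
3^8 ≡ 3^2 = 9 (mod 13)
3^16 ≡ 9^2 = 81 ≡ 3 (mod 13)
3^32 ≡ 3^2 = 9 (mod 13)
3^64 ≡ 9^2 = 81 ≡ 3 (mod 13)
3^128 ≡ 3^2 = 9 (mod 13)
3^256 ≡ 9^2 = 81 ≡ 3 (mod 13)
3^512 ≡ 3^2 = 9 (mod 13)
3^1024 ≡ 9^2 = 81 ≡ 3 (mod 13)
3^1820 = 3^1024 * 3^512 * 3^256 * 3^16 * 3^8 * 3^4 ≡ 3 * 9 * 3 * 3 * 9 * 3 (mod 13).
Accumulate the product:
3 * 9 = 27 ≡ 1
1 * 3 = 3
3 * 3 = 9
9 * 9 = 81 ≡ 3
3 * 3 = 9

9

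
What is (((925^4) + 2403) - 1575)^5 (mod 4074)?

(925)^4 ≡ 3151 (mod 4074)
3151 + 2403 = 5554 ≡ 1480 (mod 4074)
1480 - 1575 = -95 ≡ 3979 (mod 4074)
(3979)^5 ≡ 4009 (mod 4074)

4009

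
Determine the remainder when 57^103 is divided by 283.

103 in binary is 1100111, i.e. 103 = 64 + 32 + 4 + 2 + 1.
57^1 ≡ 57 (mod 283)
57^2 ≡ 57^2 = 3249 ≡ 136 (mod 283)
57^4 ≡ 136^2 = 18496 ≡ 101 (mod 283)
57^8 ≡ 101^2 = 10201 ≡ 13 (mod 283)
57^16 ≡ 13^2 = 169 (mod 283)
57^32 ≡ 169^2 = 28561 ≡ 261 (mod 283)
57^64 ≡ 261^2 = 68121 ≡ 201 (mod 283)
57^103 = 57^64 * 57^32 * 57^4 * 57^2 * 57^1 ≡ 201 * 261 * 101 * 136 * 57 (mod 283).
Accumulate the product:
201 * 261 = 52461 ≡ 106
106 * 101 = 10706 ≡ 235
235 * 136 = 31960 ≡ 264
264 * 57 = 15048 ≡ 49

49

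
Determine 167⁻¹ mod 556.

283

Apply the Euclidean algorithm and back-substitute:
556 = 3*167 + 55
167 = 3*55 + 2
55 = 27*2 + 1
2 = 2*1 + 0
gcd(167, 556) = 1, so the inverse exists.
Bézout: 1 = 82*556 − 273*167.
So 167⁻¹ ≡ −273 ≡ 283 (mod 556).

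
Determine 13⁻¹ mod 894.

894 = 68×13 + 10
13 = 1×10 + 3
10 = 3×3 + 1
3 = 3×1 + 0
gcd(13, 894) = 1, so the inverse exists.
Bézout: 1 = 4×894 − 275×13.
So 13⁻¹ ≡ −275 ≡ 619 (mod 894).

619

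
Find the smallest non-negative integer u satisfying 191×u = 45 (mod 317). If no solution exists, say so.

gcd(191, 317) = 1, so a unique solution mod 317 exists.
191⁻¹ ≡ 239 (mod 317).
u ≡ 239×45 ≡ 294 (mod 317).

294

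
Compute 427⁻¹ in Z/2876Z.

2876 = 6×427 + 314
427 = 1×314 + 113
314 = 2×113 + 88
113 = 1×88 + 25
88 = 3×25 + 13
25 = 1×13 + 12
13 = 1×12 + 1
12 = 12×1 + 0
gcd(427, 2876) = 1, so the inverse exists.
Back-substitute for 1:
1 = 1×13 − 1×12
  = −1×25 + 2×13
  = 2×88 − 7×25
  = −7×113 + 9×88
  = 9×314 − 25×113
  = −25×427 + 34×314
  = 34×2876 − 229×427
So 427⁻¹ ≡ −229 ≡ 2647 (mod 2876).

2647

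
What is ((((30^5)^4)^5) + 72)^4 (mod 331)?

(30)^5 ≡ 297 (mod 331)
(297)^4 ≡ 89 (mod 331)
(89)^5 ≡ 79 (mod 331)
79 + 72 = 151
(151)^4 ≡ 120 (mod 331)

120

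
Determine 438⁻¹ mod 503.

Run the extended Euclidean algorithm:
503 = 1·438 + 65
438 = 6·65 + 48
65 = 1·48 + 17
48 = 2·17 + 14
17 = 1·14 + 3
14 = 4·3 + 2
3 = 1·2 + 1
2 = 2·1 + 0
gcd(438, 503) = 1, so the inverse exists.
Back-substitute for 1:
1 = 1·3 − 1·2
  = −1·14 + 5·3
  = 5·17 − 6·14
  = −6·48 + 17·17
  = 17·65 − 23·48
  = −23·438 + 155·65
  = 155·503 − 178·438
So 438⁻¹ ≡ −178 ≡ 325 (mod 503).

325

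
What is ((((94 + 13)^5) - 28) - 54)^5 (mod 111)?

94 + 13 = 107
(107)^5 ≡ 86 (mod 111)
86 - 28 = 58
58 - 54 = 4
(4)^5 ≡ 25 (mod 111)

25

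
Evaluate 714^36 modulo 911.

36 in binary is 100100, i.e. 36 = 32 + 4.
714^1 ≡ 714 (mod 911)
714^2 ≡ 714^2 = 509796 ≡ 547 (mod 911)
714^4 ≡ 547^2 = 299209 ≡ 401 (mod 911)
714^8 ≡ 401^2 = 160801 ≡ 465 (mod 911)
714^16 ≡ 465^2 = 216225 ≡ 318 (mod 911)
714^32 ≡ 318^2 = 101124 ≡ 3 (mod 911)
714^36 = 714^32 · 714^4 ≡ 3 · 401 (mod 911).
3 · 401 = 1203 ≡ 292 (mod 911).

292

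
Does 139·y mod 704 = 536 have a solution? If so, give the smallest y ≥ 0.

gcd(139, 704) = 1, so a unique solution mod 704 exists.
139⁻¹ ≡ 547 (mod 704).
y ≡ 547·536 ≡ 328 (mod 704).

328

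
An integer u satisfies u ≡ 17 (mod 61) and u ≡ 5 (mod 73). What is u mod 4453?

61⁻¹ mod 73: 61×6 ≡ 1 (mod 73), so 61⁻¹ ≡ 6.
u = 17 + 61×((5 − 17)×6 mod 73) = 17 + 61×1 = 78.
Check: 78 mod 61 = 17, 78 mod 73 = 5. ✓

78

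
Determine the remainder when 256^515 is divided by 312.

16

515 in binary is 1000000011, i.e. 515 = 512 + 2 + 1.
256^1 ≡ 256 (mod 312)
256^2 ≡ 256^2 = 65536 ≡ 16 (mod 312)
256^4 ≡ 16^2 = 256 (mod 312)
256^8 ≡ 256^2 = 65536 ≡ 16 (mod 312)
256^16 ≡ 16^2 = 256 (mod 312)
256^32 ≡ 256^2 = 65536 ≡ 16 (mod 312)
256^64 ≡ 16^2 = 256 (mod 312)
256^128 ≡ 256^2 = 65536 ≡ 16 (mod 312)
256^256 ≡ 16^2 = 256 (mod 312)
256^512 ≡ 256^2 = 65536 ≡ 16 (mod 312)
256^515 = 256^512 * 256^2 * 256^1 ≡ 16 * 16 * 256 (mod 312).
Accumulate the product:
16 * 16 = 256
256 * 256 = 65536 ≡ 16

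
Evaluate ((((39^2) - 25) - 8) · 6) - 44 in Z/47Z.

(39)^2 ≡ 17 (mod 47)
17 - 25 = -8 ≡ 39 (mod 47)
39 - 8 = 31
31 · 6 = 186 ≡ 45 (mod 47)
45 - 44 = 1

1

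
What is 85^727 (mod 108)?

Compute successive squares:
727 in binary is 1011010111, i.e. 727 = 512 + 128 + 64 + 16 + 4 + 2 + 1.
85^1 ≡ 85 (mod 108)
85^2 ≡ 85^2 = 7225 ≡ 97 (mod 108)
85^4 ≡ 97^2 = 9409 ≡ 13 (mod 108)
85^8 ≡ 13^2 = 169 ≡ 61 (mod 108)
85^16 ≡ 61^2 = 3721 ≡ 49 (mod 108)
85^32 ≡ 49^2 = 2401 ≡ 25 (mod 108)
85^64 ≡ 25^2 = 625 ≡ 85 (mod 108)
85^128 ≡ 85^2 = 7225 ≡ 97 (mod 108)
85^256 ≡ 97^2 = 9409 ≡ 13 (mod 108)
85^512 ≡ 13^2 = 169 ≡ 61 (mod 108)
85^727 = 85^512 · 85^128 · 85^64 · 85^16 · 85^4 · 85^2 · 85^1 ≡ 61 · 97 · 85 · 49 · 13 · 97 · 85 (mod 108).
Accumulate the product:
61 · 97 = 5917 ≡ 85
85 · 85 = 7225 ≡ 97
97 · 49 = 4753 ≡ 1
1 · 13 = 13
13 · 97 = 1261 ≡ 73
73 · 85 = 6205 ≡ 49

49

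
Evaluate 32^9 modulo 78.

Compute successive squares:
32^1 ≡ 32 (mod 78)
32^2 ≡ 32^2 = 1024 ≡ 10 (mod 78)
32^4 ≡ 10^2 = 100 ≡ 22 (mod 78)
32^8 ≡ 22^2 = 484 ≡ 16 (mod 78)
32^9 = 32^8 × 32^1 ≡ 16 × 32 (mod 78).
16 × 32 = 512 ≡ 44 (mod 78).

44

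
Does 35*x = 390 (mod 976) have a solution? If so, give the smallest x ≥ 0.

290

gcd(35, 976) = 1, so a unique solution mod 976 exists.
35⁻¹ ≡ 251 (mod 976).
x ≡ 251*390 ≡ 290 (mod 976).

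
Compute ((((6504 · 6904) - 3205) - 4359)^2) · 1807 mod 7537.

4464

6504 · 6904 = 44903616 ≡ 5707 (mod 7537)
5707 - 3205 = 2502
2502 - 4359 = -1857 ≡ 5680 (mod 7537)
(5680)^2 ≡ 4040 (mod 7537)
4040 · 1807 = 7300280 ≡ 4464 (mod 7537)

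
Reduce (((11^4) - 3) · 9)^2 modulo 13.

0

(11)^4 ≡ 3 (mod 13)
3 - 3 = 0
0 · 9 = 0
(0)^2 ≡ 0 (mod 13)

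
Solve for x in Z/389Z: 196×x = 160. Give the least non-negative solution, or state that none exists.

gcd(196, 389) = 1, so a unique solution mod 389 exists.
196⁻¹ ≡ 260 (mod 389).
x ≡ 260×160 ≡ 366 (mod 389).

366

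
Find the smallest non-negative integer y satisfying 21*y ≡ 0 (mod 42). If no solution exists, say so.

0

gcd(21, 42) = 21, and 21 | 0, so solutions exist.
Divide through by 21: 1*y ≡ 0 (mod 2).
1⁻¹ ≡ 1 (mod 2).
y ≡ 1*0 ≡ 0 (mod 2).
The smallest non-negative solution is y = 0.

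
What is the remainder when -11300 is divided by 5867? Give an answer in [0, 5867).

-11300 = -2*5867 + 434, so -11300 ≡ 434 (mod 5867).

434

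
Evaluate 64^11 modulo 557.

Compute successive squares:
64^1 ≡ 64 (mod 557)
64^2 ≡ 64^2 = 4096 ≡ 197 (mod 557)
64^4 ≡ 197^2 = 38809 ≡ 376 (mod 557)
64^8 ≡ 376^2 = 141376 ≡ 455 (mod 557)
64^11 = 64^8 · 64^2 · 64^1 ≡ 455 · 197 · 64 (mod 557).
Accumulate the product:
455 · 197 = 89635 ≡ 515
515 · 64 = 32960 ≡ 97

97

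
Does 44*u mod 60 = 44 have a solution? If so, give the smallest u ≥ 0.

gcd(44, 60) = 4, and 4 | 44, so solutions exist.
Divide through by 4: 11*u ≡ 11 (mod 15).
11⁻¹ ≡ 11 (mod 15).
u ≡ 11*11 ≡ 1 (mod 15).
The smallest non-negative solution is u = 1.

1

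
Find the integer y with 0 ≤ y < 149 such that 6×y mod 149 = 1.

Run the extended Euclidean algorithm:
149 = 24·6 + 5
6 = 1·5 + 1
5 = 5·1 + 0
gcd(6, 149) = 1, so the inverse exists.
Bézout: 1 = −1·149 + 25·6.
So 6⁻¹ ≡ 25 (mod 149).

25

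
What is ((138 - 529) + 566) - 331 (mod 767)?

138 - 529 = -391 ≡ 376 (mod 767)
376 + 566 = 942 ≡ 175 (mod 767)
175 - 331 = -156 ≡ 611 (mod 767)

611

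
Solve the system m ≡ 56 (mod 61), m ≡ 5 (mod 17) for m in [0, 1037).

61⁻¹ mod 17: 61·12 ≡ 1 (mod 17), so 61⁻¹ ≡ 12.
m = 56 + 61·((5 − 56)·12 mod 17) = 56 + 61·0 = 56.

56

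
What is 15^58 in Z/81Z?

Using repeated squaring:
15^1 ≡ 15 (mod 81)
15^2 ≡ 15^2 = 225 ≡ 63 (mod 81)
15^4 ≡ 63^2 = 3969 ≡ 0 (mod 81)
15^8 ≡ 0^2 = 0 (mod 81)
15^16 ≡ 0^2 = 0 (mod 81)
15^32 ≡ 0^2 = 0 (mod 81)
15^58 = 15^32 × 15^16 × 15^8 × 15^2 ≡ 0 × 0 × 0 × 63 (mod 81).
Accumulate the product:
0 × 0 = 0
0 × 0 = 0
0 × 63 = 0

0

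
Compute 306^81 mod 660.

81 in binary is 1010001, i.e. 81 = 64 + 16 + 1.
306^1 ≡ 306 (mod 660)
306^2 ≡ 306^2 = 93636 ≡ 576 (mod 660)
306^4 ≡ 576^2 = 331776 ≡ 456 (mod 660)
306^8 ≡ 456^2 = 207936 ≡ 36 (mod 660)
306^16 ≡ 36^2 = 1296 ≡ 636 (mod 660)
306^32 ≡ 636^2 = 404496 ≡ 576 (mod 660)
306^64 ≡ 576^2 = 331776 ≡ 456 (mod 660)
306^81 = 306^64 × 306^16 × 306^1 ≡ 456 × 636 × 306 (mod 660).
Accumulate the product:
456 × 636 = 290016 ≡ 276
276 × 306 = 84456 ≡ 636

636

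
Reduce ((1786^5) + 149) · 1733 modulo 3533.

335

(1786)^5 ≡ 3374 (mod 3533)
3374 + 149 = 3523
3523 · 1733 = 6105359 ≡ 335 (mod 3533)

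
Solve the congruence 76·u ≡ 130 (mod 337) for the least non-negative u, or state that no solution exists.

117

gcd(76, 337) = 1, so a unique solution mod 337 exists.
76⁻¹ ≡ 102 (mod 337).
u ≡ 102·130 ≡ 117 (mod 337).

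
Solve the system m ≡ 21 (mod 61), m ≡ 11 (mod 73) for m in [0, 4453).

61⁻¹ mod 73: 61×6 ≡ 1 (mod 73), so 61⁻¹ ≡ 6.
m = 21 + 61×((11 − 21)×6 mod 73) = 21 + 61×13 = 814.

814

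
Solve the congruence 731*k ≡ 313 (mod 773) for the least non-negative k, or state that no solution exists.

195

gcd(731, 773) = 1, so a unique solution mod 773 exists.
731⁻¹ ≡ 92 (mod 773).
k ≡ 92*313 ≡ 195 (mod 773).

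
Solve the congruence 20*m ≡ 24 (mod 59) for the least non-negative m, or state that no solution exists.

gcd(20, 59) = 1, so a unique solution mod 59 exists.
20⁻¹ ≡ 3 (mod 59).
m ≡ 3*24 ≡ 13 (mod 59).

13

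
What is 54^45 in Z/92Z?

By square-and-multiply:
45 in binary is 101101, i.e. 45 = 32 + 8 + 4 + 1.
54^1 ≡ 54 (mod 92)
54^2 ≡ 54^2 = 2916 ≡ 64 (mod 92)
54^4 ≡ 64^2 = 4096 ≡ 48 (mod 92)
54^8 ≡ 48^2 = 2304 ≡ 4 (mod 92)
54^16 ≡ 4^2 = 16 (mod 92)
54^32 ≡ 16^2 = 256 ≡ 72 (mod 92)
54^45 = 54^32 × 54^8 × 54^4 × 54^1 ≡ 72 × 4 × 48 × 54 (mod 92).
Accumulate the product:
72 × 4 = 288 ≡ 12
12 × 48 = 576 ≡ 24
24 × 54 = 1296 ≡ 8

8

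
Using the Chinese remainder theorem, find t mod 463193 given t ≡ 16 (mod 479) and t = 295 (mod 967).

479⁻¹ mod 967: 479×537 ≡ 1 (mod 967), so 479⁻¹ ≡ 537.
t = 16 + 479×((295 − 16)×537 mod 967) = 16 + 479×905 = 433511.

433511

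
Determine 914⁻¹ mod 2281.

By the extended Euclidean algorithm:
2281 = 2*914 + 453
914 = 2*453 + 8
453 = 56*8 + 5
8 = 1*5 + 3
5 = 1*3 + 2
3 = 1*2 + 1
2 = 2*1 + 0
gcd(914, 2281) = 1, so the inverse exists.
Back-substitute for 1:
1 = 1*3 − 1*2
  = −1*5 + 2*3
  = 2*8 − 3*5
  = −3*453 + 170*8
  = 170*914 − 343*453
  = −343*2281 + 856*914
So 914⁻¹ ≡ 856 (mod 2281).

856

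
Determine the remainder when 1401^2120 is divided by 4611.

2916

2120 in binary is 100001001000, i.e. 2120 = 2048 + 64 + 8.
1401^1 ≡ 1401 (mod 4611)
1401^2 ≡ 1401^2 = 1962801 ≡ 3126 (mod 4611)
1401^4 ≡ 3126^2 = 9771876 ≡ 1167 (mod 4611)
1401^8 ≡ 1167^2 = 1361889 ≡ 1644 (mod 4611)
1401^16 ≡ 1644^2 = 2702736 ≡ 690 (mod 4611)
1401^32 ≡ 690^2 = 476100 ≡ 1167 (mod 4611)
1401^64 ≡ 1167^2 = 1361889 ≡ 1644 (mod 4611)
1401^128 ≡ 1644^2 = 2702736 ≡ 690 (mod 4611)
1401^256 ≡ 690^2 = 476100 ≡ 1167 (mod 4611)
1401^512 ≡ 1167^2 = 1361889 ≡ 1644 (mod 4611)
1401^1024 ≡ 1644^2 = 2702736 ≡ 690 (mod 4611)
1401^2048 ≡ 690^2 = 476100 ≡ 1167 (mod 4611)
1401^2120 = 1401^2048 · 1401^64 · 1401^8 ≡ 1167 · 1644 · 1644 (mod 4611).
Accumulate the product:
1167 · 1644 = 1918548 ≡ 372
372 · 1644 = 611568 ≡ 2916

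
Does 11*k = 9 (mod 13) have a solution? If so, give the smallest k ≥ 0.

gcd(11, 13) = 1, so a unique solution mod 13 exists.
11⁻¹ ≡ 6 (mod 13).
k ≡ 6*9 ≡ 2 (mod 13).

2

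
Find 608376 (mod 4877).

3628

608376 = 124×4877 + 3628, so 608376 ≡ 3628 (mod 4877).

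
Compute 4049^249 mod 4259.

249 in binary is 11111001, i.e. 249 = 128 + 64 + 32 + 16 + 8 + 1.
4049^1 ≡ 4049 (mod 4259)
4049^2 ≡ 4049^2 = 16394401 ≡ 1510 (mod 4259)
4049^4 ≡ 1510^2 = 2280100 ≡ 1535 (mod 4259)
4049^8 ≡ 1535^2 = 2356225 ≡ 998 (mod 4259)
4049^16 ≡ 998^2 = 996004 ≡ 3657 (mod 4259)
4049^32 ≡ 3657^2 = 13373649 ≡ 389 (mod 4259)
4049^64 ≡ 389^2 = 151321 ≡ 2256 (mod 4259)
4049^128 ≡ 2256^2 = 5089536 ≡ 31 (mod 4259)
4049^249 = 4049^128 * 4049^64 * 4049^32 * 4049^16 * 4049^8 * 4049^1 ≡ 31 * 2256 * 389 * 3657 * 998 * 4049 (mod 4259).
Accumulate the product:
31 * 2256 = 69936 ≡ 1792
1792 * 389 = 697088 ≡ 2871
2871 * 3657 = 10499247 ≡ 812
812 * 998 = 810376 ≡ 1166
1166 * 4049 = 4721134 ≡ 2162

2162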